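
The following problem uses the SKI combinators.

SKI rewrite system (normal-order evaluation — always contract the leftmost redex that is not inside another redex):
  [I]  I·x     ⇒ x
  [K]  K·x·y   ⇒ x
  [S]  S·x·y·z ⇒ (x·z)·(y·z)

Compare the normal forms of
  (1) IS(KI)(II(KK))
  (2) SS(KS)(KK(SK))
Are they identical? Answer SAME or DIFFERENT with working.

Term A:
  start: IS(KI)(II(KK))
  [1] S(KI)(II(KK))
  [2] S(KI)(I(KK))
  [3] S(KI)(KK)

Term B:
  start: SS(KS)(KK(SK))
  [1] S(KK(SK))(KS(KK(SK)))
  [2] SK(KS(KK(SK)))
  [3] SKS

Answer: DIFFERENT — A ⇓ S(KI)(KK), B ⇓ SKS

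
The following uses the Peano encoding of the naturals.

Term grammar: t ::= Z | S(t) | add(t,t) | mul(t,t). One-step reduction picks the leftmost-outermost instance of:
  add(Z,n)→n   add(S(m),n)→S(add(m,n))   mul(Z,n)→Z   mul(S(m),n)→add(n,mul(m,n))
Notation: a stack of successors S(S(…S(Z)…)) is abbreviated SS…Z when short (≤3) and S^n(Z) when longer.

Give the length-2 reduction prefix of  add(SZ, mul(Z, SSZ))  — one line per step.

Answer: after 2 steps: S(mul(Z, SSZ))

Derivation:
  start: add(SZ, mul(Z, SSZ))
  [1] S(add(Z, mul(Z, SSZ)))
  [2] S(mul(Z, SSZ))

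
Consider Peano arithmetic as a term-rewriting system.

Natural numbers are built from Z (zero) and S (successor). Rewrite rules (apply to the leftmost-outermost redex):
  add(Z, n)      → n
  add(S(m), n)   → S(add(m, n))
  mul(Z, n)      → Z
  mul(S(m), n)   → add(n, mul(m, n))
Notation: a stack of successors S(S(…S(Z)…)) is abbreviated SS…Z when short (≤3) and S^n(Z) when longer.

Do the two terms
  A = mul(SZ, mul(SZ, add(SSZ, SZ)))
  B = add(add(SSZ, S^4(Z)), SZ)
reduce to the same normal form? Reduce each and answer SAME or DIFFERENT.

Answer: DIFFERENT — A ⇓ SSSZ, B ⇓ S^7(Z)

Derivation:
Term A:
  start: mul(SZ, mul(SZ, add(SSZ, SZ)))
  [1] add(mul(SZ, add(SSZ, SZ)), mul(Z, mul(SZ, add(SSZ, SZ))))
  [2] add(add(add(SSZ, SZ), mul(Z, add(SSZ, SZ))), mul(Z, mul(SZ, add(SSZ, SZ))))
  [3] add(add(S(add(SZ, SZ)), mul(Z, add(SSZ, SZ))), mul(Z, mul(SZ, add(SSZ, SZ))))
  [4] add(S(add(add(SZ, SZ), mul(Z, add(SSZ, SZ)))), mul(Z, mul(SZ, add(SSZ, SZ))))
  [5] S(add(add(add(SZ, SZ), mul(Z, add(SSZ, SZ))), mul(Z, mul(SZ, add(SSZ, SZ)))))
  [6] S(add(add(S(add(Z, SZ)), mul(Z, add(SSZ, SZ))), mul(Z, mul(SZ, add(SSZ, SZ)))))
  [7] S(add(S(add(add(Z, SZ), mul(Z, add(SSZ, SZ)))), mul(Z, mul(SZ, add(SSZ, SZ)))))
  [8] S(S(add(add(add(Z, SZ), mul(Z, add(SSZ, SZ))), mul(Z, mul(SZ, add(SSZ, SZ))))))
  [9] S(S(add(add(SZ, mul(Z, add(SSZ, SZ))), mul(Z, mul(SZ, add(SSZ, SZ))))))
  [10] S(S(add(S(add(Z, mul(Z, add(SSZ, SZ)))), mul(Z, mul(SZ, add(SSZ, SZ))))))
  [11] S(S(S(add(add(Z, mul(Z, add(SSZ, SZ))), mul(Z, mul(SZ, add(SSZ, SZ)))))))
  [12] S(S(S(add(mul(Z, add(SSZ, SZ)), mul(Z, mul(SZ, add(SSZ, SZ)))))))
  [13] S(S(S(add(Z, mul(Z, mul(SZ, add(SSZ, SZ)))))))
  [14] S(S(S(mul(Z, mul(SZ, add(SSZ, SZ))))))
  [15] SSSZ

Term B:
  start: add(add(SSZ, S^4(Z)), SZ)
  [1] add(S(add(SZ, S^4(Z))), SZ)
  [2] S(add(add(SZ, S^4(Z)), SZ))
  [3] S(add(S(add(Z, S^4(Z))), SZ))
  [4] S(S(add(add(Z, S^4(Z)), SZ)))
  [5] S(S(add(S^4(Z), SZ)))
  [6] S(S(S(add(SSSZ, SZ))))
  [7] S(S(S(S(add(SSZ, SZ)))))
  [8] S(S(S(S(S(add(SZ, SZ))))))
  [9] S(S(S(S(S(S(add(Z, SZ)))))))
  [10] S^7(Z)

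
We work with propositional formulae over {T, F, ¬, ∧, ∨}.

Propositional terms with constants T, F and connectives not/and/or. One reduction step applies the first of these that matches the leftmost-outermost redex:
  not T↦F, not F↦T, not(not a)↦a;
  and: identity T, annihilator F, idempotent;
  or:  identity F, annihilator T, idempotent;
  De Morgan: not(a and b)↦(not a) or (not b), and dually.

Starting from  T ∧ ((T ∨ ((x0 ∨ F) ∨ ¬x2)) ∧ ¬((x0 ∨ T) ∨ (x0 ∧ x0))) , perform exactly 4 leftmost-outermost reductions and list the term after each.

Answer: after 4 steps: ¬(x0 ∨ T) ∧ ¬(x0 ∧ x0)

Reduction:
  start: T ∧ ((T ∨ ((x0 ∨ F) ∨ ¬x2)) ∧ ¬((x0 ∨ T) ∨ (x0 ∧ x0)))
  step 1: (T ∨ ((x0 ∨ F) ∨ ¬x2)) ∧ ¬((x0 ∨ T) ∨ (x0 ∧ x0))
  step 2: T ∧ ¬((x0 ∨ T) ∨ (x0 ∧ x0))
  step 3: ¬((x0 ∨ T) ∨ (x0 ∧ x0))
  step 4: ¬(x0 ∨ T) ∧ ¬(x0 ∧ x0)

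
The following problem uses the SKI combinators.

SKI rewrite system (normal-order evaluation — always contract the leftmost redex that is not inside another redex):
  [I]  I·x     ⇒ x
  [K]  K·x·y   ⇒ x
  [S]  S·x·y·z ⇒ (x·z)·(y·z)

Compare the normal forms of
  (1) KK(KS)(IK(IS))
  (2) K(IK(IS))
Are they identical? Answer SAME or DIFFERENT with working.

Term A:
  start: KK(KS)(IK(IS))
  [1] K(IK(IS))
  [2] K(K(IS))
  [3] K(KS)

Term B:
  start: K(IK(IS))
  [1] K(K(IS))
  [2] K(KS)

Answer: SAME — A ⇓ K(KS), B ⇓ K(KS)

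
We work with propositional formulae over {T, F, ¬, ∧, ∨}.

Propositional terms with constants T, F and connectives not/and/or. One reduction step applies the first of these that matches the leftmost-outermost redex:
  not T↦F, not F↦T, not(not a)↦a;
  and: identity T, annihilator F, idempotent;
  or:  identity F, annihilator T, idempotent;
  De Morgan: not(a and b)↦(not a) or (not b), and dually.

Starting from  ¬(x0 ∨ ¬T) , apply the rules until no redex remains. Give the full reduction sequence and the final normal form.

Answer: normal form = ¬x0  (in 3 steps)

Derivation:
  start: ¬(x0 ∨ ¬T)
  [1] ¬x0 ∧ ¬¬T
  [2] ¬x0 ∧ T
  [3] ¬x0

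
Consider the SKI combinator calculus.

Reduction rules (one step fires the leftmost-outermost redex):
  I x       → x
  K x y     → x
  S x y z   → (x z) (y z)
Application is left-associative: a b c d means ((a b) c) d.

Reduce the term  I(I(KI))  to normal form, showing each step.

  start: I(I(KI))
  →1  I(KI)
  →2  KI

Answer: normal form = KI  (in 2 steps)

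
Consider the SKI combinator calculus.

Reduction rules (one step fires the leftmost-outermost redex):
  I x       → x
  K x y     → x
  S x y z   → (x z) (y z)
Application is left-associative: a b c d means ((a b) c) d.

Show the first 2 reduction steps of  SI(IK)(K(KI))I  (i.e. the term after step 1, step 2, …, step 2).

  start: SI(IK)(K(KI))I
  →1  I(K(KI))(IK(K(KI)))I
  →2  K(KI)(IK(K(KI)))I

Answer: after 2 steps: K(KI)(IK(K(KI)))I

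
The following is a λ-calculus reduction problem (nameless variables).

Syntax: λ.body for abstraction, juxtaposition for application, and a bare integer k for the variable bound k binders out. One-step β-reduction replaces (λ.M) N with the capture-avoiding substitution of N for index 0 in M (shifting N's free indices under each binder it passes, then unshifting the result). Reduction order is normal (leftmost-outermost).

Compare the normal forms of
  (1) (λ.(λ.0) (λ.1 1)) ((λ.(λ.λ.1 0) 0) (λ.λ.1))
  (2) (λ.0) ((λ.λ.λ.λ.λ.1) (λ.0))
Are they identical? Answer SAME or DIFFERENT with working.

Answer: SAME — A ⇓ λ.λ.λ.λ.1, B ⇓ λ.λ.λ.λ.1

Derivation:
Term A:
  start: (λ.(λ.0) (λ.1 1)) ((λ.(λ.λ.1 0) 0) (λ.λ.1))
  [1] (λ.0) (λ.(λ.(λ.λ.1 0) 0) (λ.λ.1) ((λ.(λ.λ.1 0) 0) (λ.λ.1)))
  [2] λ.(λ.(λ.λ.1 0) 0) (λ.λ.1) ((λ.(λ.λ.1 0) 0) (λ.λ.1))
  [3] λ.(λ.λ.1 0) (λ.λ.1) ((λ.(λ.λ.1 0) 0) (λ.λ.1))
  [4] λ.(λ.(λ.λ.1) 0) ((λ.(λ.λ.1 0) 0) (λ.λ.1))
  [5] λ.(λ.λ.1) ((λ.(λ.λ.1 0) 0) (λ.λ.1))
  [6] λ.λ.(λ.(λ.λ.1 0) 0) (λ.λ.1)
  [7] λ.λ.(λ.λ.1 0) (λ.λ.1)
  [8] λ.λ.λ.(λ.λ.1) 0
  [9] λ.λ.λ.λ.1

Term B:
  start: (λ.0) ((λ.λ.λ.λ.λ.1) (λ.0))
  [1] (λ.λ.λ.λ.λ.1) (λ.0)
  [2] λ.λ.λ.λ.1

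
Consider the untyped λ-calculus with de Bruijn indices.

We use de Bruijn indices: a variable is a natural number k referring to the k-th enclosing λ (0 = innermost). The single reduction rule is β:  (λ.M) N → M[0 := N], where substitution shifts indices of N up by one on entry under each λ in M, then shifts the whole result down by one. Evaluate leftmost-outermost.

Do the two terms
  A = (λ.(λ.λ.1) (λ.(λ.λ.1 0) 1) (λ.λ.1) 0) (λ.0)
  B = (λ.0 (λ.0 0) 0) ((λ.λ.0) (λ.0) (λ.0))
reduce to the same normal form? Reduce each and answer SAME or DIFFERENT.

Term A:
  start: (λ.(λ.λ.1) (λ.(λ.λ.1 0) 1) (λ.λ.1) 0) (λ.0)
  [1] (λ.λ.1) (λ.(λ.λ.1 0) (λ.0)) (λ.λ.1) (λ.0)
  [2] (λ.λ.(λ.λ.1 0) (λ.0)) (λ.λ.1) (λ.0)
  [3] (λ.(λ.λ.1 0) (λ.0)) (λ.0)
  [4] (λ.λ.1 0) (λ.0)
  [5] λ.(λ.0) 0
  [6] λ.0

Term B:
  start: (λ.0 (λ.0 0) 0) ((λ.λ.0) (λ.0) (λ.0))
  [1] (λ.λ.0) (λ.0) (λ.0) (λ.0 0) ((λ.λ.0) (λ.0) (λ.0))
  [2] (λ.0) (λ.0) (λ.0 0) ((λ.λ.0) (λ.0) (λ.0))
  [3] (λ.0) (λ.0 0) ((λ.λ.0) (λ.0) (λ.0))
  [4] (λ.0 0) ((λ.λ.0) (λ.0) (λ.0))
  [5] (λ.λ.0) (λ.0) (λ.0) ((λ.λ.0) (λ.0) (λ.0))
  [6] (λ.0) (λ.0) ((λ.λ.0) (λ.0) (λ.0))
  [7] (λ.0) ((λ.λ.0) (λ.0) (λ.0))
  [8] (λ.λ.0) (λ.0) (λ.0)
  [9] (λ.0) (λ.0)
  [10] λ.0

Answer: SAME — A ⇓ λ.0, B ⇓ λ.0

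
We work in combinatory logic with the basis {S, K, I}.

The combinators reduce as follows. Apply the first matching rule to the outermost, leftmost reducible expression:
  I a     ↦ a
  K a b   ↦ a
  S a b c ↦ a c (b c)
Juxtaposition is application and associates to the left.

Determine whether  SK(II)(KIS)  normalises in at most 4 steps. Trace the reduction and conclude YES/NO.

  start: SK(II)(KIS)
  step 1: K(KIS)(II(KIS))
  step 2: KIS
  step 3: I

Answer: YES — reaches normal form I in 3 ≤ 4 steps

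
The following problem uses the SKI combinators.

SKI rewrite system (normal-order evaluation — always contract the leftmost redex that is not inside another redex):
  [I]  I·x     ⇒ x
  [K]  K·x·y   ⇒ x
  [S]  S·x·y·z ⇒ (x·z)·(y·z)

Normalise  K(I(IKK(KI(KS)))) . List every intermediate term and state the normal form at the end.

Answer: normal form = KK  (in 3 steps)

Reduction:
  start: K(I(IKK(KI(KS))))
  step 1: K(IKK(KI(KS)))
  step 2: K(KK(KI(KS)))
  step 3: KK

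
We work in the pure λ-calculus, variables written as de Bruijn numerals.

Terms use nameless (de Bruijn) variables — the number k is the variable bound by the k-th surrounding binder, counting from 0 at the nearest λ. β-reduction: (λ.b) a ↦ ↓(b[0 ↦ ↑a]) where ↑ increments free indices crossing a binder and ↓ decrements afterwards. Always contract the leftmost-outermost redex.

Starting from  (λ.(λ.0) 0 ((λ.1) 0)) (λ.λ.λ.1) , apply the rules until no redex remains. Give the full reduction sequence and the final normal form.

  start: (λ.(λ.0) 0 ((λ.1) 0)) (λ.λ.λ.1)
  [1] (λ.0) (λ.λ.λ.1) ((λ.λ.λ.λ.1) (λ.λ.λ.1))
  [2] (λ.λ.λ.1) ((λ.λ.λ.λ.1) (λ.λ.λ.1))
  [3] λ.λ.1

Answer: normal form = λ.λ.1  (in 3 steps)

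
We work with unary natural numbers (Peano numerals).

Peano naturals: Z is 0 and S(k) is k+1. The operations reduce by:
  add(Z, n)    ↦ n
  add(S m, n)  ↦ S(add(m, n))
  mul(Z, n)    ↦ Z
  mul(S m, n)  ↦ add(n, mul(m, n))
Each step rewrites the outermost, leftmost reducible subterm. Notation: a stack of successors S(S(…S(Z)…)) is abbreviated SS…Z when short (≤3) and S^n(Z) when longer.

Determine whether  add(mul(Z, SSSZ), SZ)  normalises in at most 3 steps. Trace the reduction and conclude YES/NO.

Answer: YES — reaches normal form SZ in 2 ≤ 3 steps

Working:
  start: add(mul(Z, SSSZ), SZ)
  [1] add(Z, SZ)
  [2] SZ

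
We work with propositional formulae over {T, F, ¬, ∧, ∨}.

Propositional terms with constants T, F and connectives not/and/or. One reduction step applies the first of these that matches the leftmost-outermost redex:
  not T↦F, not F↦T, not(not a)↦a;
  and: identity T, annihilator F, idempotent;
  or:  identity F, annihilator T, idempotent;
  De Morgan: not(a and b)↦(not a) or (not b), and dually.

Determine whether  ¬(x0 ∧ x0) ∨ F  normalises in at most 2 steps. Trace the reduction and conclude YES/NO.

Answer: NO — after 2 steps the term is ¬x0 ∨ ¬x0, not yet normal

Derivation:
  start: ¬(x0 ∧ x0) ∨ F
  [1] ¬(x0 ∧ x0)
  [2] ¬x0 ∨ ¬x0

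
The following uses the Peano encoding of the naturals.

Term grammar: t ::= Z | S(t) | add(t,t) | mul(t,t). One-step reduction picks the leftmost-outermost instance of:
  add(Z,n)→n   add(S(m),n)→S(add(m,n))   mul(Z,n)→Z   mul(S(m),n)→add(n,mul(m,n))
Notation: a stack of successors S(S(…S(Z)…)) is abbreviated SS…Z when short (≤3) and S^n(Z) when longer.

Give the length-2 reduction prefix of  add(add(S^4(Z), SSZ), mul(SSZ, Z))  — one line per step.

Answer: after 2 steps: S(add(add(SSSZ, SSZ), mul(SSZ, Z)))

Reduction:
  start: add(add(S^4(Z), SSZ), mul(SSZ, Z))
  →1  add(S(add(SSSZ, SSZ)), mul(SSZ, Z))
  →2  S(add(add(SSSZ, SSZ), mul(SSZ, Z)))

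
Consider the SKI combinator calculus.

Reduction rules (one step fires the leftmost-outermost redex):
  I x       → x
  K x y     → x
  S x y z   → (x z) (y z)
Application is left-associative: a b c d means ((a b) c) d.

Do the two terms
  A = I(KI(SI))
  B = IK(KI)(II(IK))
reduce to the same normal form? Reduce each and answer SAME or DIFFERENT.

Term A:
  start: I(KI(SI))
  step 1: KI(SI)
  step 2: I

Term B:
  start: IK(KI)(II(IK))
  step 1: K(KI)(II(IK))
  step 2: KI

Answer: DIFFERENT — A ⇓ I, B ⇓ KI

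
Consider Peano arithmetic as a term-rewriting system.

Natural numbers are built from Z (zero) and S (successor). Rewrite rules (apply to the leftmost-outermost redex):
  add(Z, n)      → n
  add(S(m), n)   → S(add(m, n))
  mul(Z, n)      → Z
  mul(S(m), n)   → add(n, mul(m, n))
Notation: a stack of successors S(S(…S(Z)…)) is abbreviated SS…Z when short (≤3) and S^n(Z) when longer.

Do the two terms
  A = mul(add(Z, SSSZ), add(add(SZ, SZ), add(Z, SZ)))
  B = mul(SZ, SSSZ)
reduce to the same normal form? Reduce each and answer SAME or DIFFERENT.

Term A:
  start: mul(add(Z, SSSZ), add(add(SZ, SZ), add(Z, SZ)))
  [1] mul(SSSZ, add(add(SZ, SZ), add(Z, SZ)))
  [2] add(add(add(SZ, SZ), add(Z, SZ)), mul(SSZ, add(add(SZ, SZ), add(Z, SZ))))
  [3] add(add(S(add(Z, SZ)), add(Z, SZ)), mul(SSZ, add(add(SZ, SZ), add(Z, SZ))))
  [4] add(S(add(add(Z, SZ), add(Z, SZ))), mul(SSZ, add(add(SZ, SZ), add(Z, SZ))))
  [5] S(add(add(add(Z, SZ), add(Z, SZ)), mul(SSZ, add(add(SZ, SZ), add(Z, SZ)))))
  [6] S(add(add(SZ, add(Z, SZ)), mul(SSZ, add(add(SZ, SZ), add(Z, SZ)))))
  [7] S(add(S(add(Z, add(Z, SZ))), mul(SSZ, add(add(SZ, SZ), add(Z, SZ)))))
  [8] S(S(add(add(Z, add(Z, SZ)), mul(SSZ, add(add(SZ, SZ), add(Z, SZ))))))
  [9] S(S(add(add(Z, SZ), mul(SSZ, add(add(SZ, SZ), add(Z, SZ))))))
  [10] S(S(add(SZ, mul(SSZ, add(add(SZ, SZ), add(Z, SZ))))))
  [11] S(S(S(add(Z, mul(SSZ, add(add(SZ, SZ), add(Z, SZ)))))))
  [12] S(S(S(mul(SSZ, add(add(SZ, SZ), add(Z, SZ))))))
  [13] S(S(S(add(add(add(SZ, SZ), add(Z, SZ)), mul(SZ, add(add(SZ, SZ), add(Z, SZ)))))))
  [14] S(S(S(add(add(S(add(Z, SZ)), add(Z, SZ)), mul(SZ, add(add(SZ, SZ), add(Z, SZ)))))))
  [15] S(S(S(add(S(add(add(Z, SZ), add(Z, SZ))), mul(SZ, add(add(SZ, SZ), add(Z, SZ)))))))
  [16] S(S(S(S(add(add(add(Z, SZ), add(Z, SZ)), mul(SZ, add(add(SZ, SZ), add(Z, SZ))))))))
  [17] S(S(S(S(add(add(SZ, add(Z, SZ)), mul(SZ, add(add(SZ, SZ), add(Z, SZ))))))))
  [18] S(S(S(S(add(S(add(Z, add(Z, SZ))), mul(SZ, add(add(SZ, SZ), add(Z, SZ))))))))
  [19] S(S(S(S(S(add(add(Z, add(Z, SZ)), mul(SZ, add(add(SZ, SZ), add(Z, SZ)))))))))
  [20] S(S(S(S(S(add(add(Z, SZ), mul(SZ, add(add(SZ, SZ), add(Z, SZ)))))))))
  [21] S(S(S(S(S(add(SZ, mul(SZ, add(add(SZ, SZ), add(Z, SZ)))))))))
  [22] S(S(S(S(S(S(add(Z, mul(SZ, add(add(SZ, SZ), add(Z, SZ))))))))))
  [23] S(S(S(S(S(S(mul(SZ, add(add(SZ, SZ), add(Z, SZ)))))))))
  [24] S(S(S(S(S(S(add(add(add(SZ, SZ), add(Z, SZ)), mul(Z, add(add(SZ, SZ), add(Z, SZ))))))))))
  [25] S(S(S(S(S(S(add(add(S(add(Z, SZ)), add(Z, SZ)), mul(Z, add(add(SZ, SZ), add(Z, SZ))))))))))
  [26] S(S(S(S(S(S(add(S(add(add(Z, SZ), add(Z, SZ))), mul(Z, add(add(SZ, SZ), add(Z, SZ))))))))))
  [27] S(S(S(S(S(S(S(add(add(add(Z, SZ), add(Z, SZ)), mul(Z, add(add(SZ, SZ), add(Z, SZ)))))))))))
  [28] S(S(S(S(S(S(S(add(add(SZ, add(Z, SZ)), mul(Z, add(add(SZ, SZ), add(Z, SZ)))))))))))
  [29] S(S(S(S(S(S(S(add(S(add(Z, add(Z, SZ))), mul(Z, add(add(SZ, SZ), add(Z, SZ)))))))))))
  [30] S(S(S(S(S(S(S(S(add(add(Z, add(Z, SZ)), mul(Z, add(add(SZ, SZ), add(Z, SZ))))))))))))
  [31] S(S(S(S(S(S(S(S(add(add(Z, SZ), mul(Z, add(add(SZ, SZ), add(Z, SZ))))))))))))
  [32] S(S(S(S(S(S(S(S(add(SZ, mul(Z, add(add(SZ, SZ), add(Z, SZ))))))))))))
  [33] S(S(S(S(S(S(S(S(S(add(Z, mul(Z, add(add(SZ, SZ), add(Z, SZ)))))))))))))
  [34] S(S(S(S(S(S(S(S(S(mul(Z, add(add(SZ, SZ), add(Z, SZ))))))))))))
  [35] S^9(Z)

Term B:
  start: mul(SZ, SSSZ)
  [1] add(SSSZ, mul(Z, SSSZ))
  [2] S(add(SSZ, mul(Z, SSSZ)))
  [3] S(S(add(SZ, mul(Z, SSSZ))))
  [4] S(S(S(add(Z, mul(Z, SSSZ)))))
  [5] S(S(S(mul(Z, SSSZ))))
  [6] SSSZ

Answer: DIFFERENT — A ⇓ S^9(Z), B ⇓ SSSZ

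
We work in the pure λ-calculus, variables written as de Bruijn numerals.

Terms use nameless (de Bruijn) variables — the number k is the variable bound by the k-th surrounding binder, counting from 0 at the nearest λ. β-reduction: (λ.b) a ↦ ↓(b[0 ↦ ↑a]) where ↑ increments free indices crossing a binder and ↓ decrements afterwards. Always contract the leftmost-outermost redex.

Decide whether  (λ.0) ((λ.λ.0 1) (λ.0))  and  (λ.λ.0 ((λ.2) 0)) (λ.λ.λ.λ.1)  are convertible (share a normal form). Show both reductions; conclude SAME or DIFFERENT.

Term A:
  start: (λ.0) ((λ.λ.0 1) (λ.0))
  [1] (λ.λ.0 1) (λ.0)
  [2] λ.0 (λ.0)

Term B:
  start: (λ.λ.0 ((λ.2) 0)) (λ.λ.λ.λ.1)
  [1] λ.0 ((λ.λ.λ.λ.λ.1) 0)
  [2] λ.0 (λ.λ.λ.λ.1)

Answer: DIFFERENT — A ⇓ λ.0 (λ.0), B ⇓ λ.0 (λ.λ.λ.λ.1)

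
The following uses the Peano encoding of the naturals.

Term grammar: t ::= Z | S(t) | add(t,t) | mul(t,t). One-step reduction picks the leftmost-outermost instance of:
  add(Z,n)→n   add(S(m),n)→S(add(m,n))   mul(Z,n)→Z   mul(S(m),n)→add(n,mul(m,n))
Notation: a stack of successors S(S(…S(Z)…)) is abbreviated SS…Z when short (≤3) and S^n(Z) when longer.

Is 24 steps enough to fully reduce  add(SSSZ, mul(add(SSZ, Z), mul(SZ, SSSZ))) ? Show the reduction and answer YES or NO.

  start: add(SSSZ, mul(add(SSZ, Z), mul(SZ, SSSZ)))
  step 1: S(add(SSZ, mul(add(SSZ, Z), mul(SZ, SSSZ))))
  step 2: S(S(add(SZ, mul(add(SSZ, Z), mul(SZ, SSSZ)))))
  step 3: S(S(S(add(Z, mul(add(SSZ, Z), mul(SZ, SSSZ))))))
  step 4: S(S(S(mul(add(SSZ, Z), mul(SZ, SSSZ)))))
  step 5: S(S(S(mul(S(add(SZ, Z)), mul(SZ, SSSZ)))))
  step 6: S(S(S(add(mul(SZ, SSSZ), mul(add(SZ, Z), mul(SZ, SSSZ))))))
  step 7: S(S(S(add(add(SSSZ, mul(Z, SSSZ)), mul(add(SZ, Z), mul(SZ, SSSZ))))))
  step 8: S(S(S(add(S(add(SSZ, mul(Z, SSSZ))), mul(add(SZ, Z), mul(SZ, SSSZ))))))
  step 9: S(S(S(S(add(add(SSZ, mul(Z, SSSZ)), mul(add(SZ, Z), mul(SZ, SSSZ)))))))
  step 10: S(S(S(S(add(S(add(SZ, mul(Z, SSSZ))), mul(add(SZ, Z), mul(SZ, SSSZ)))))))
  step 11: S(S(S(S(S(add(add(SZ, mul(Z, SSSZ)), mul(add(SZ, Z), mul(SZ, SSSZ))))))))
  step 12: S(S(S(S(S(add(S(add(Z, mul(Z, SSSZ))), mul(add(SZ, Z), mul(SZ, SSSZ))))))))
  step 13: S(S(S(S(S(S(add(add(Z, mul(Z, SSSZ)), mul(add(SZ, Z), mul(SZ, SSSZ)))))))))
  step 14: S(S(S(S(S(S(add(mul(Z, SSSZ), mul(add(SZ, Z), mul(SZ, SSSZ)))))))))
  step 15: S(S(S(S(S(S(add(Z, mul(add(SZ, Z), mul(SZ, SSSZ)))))))))
  step 16: S(S(S(S(S(S(mul(add(SZ, Z), mul(SZ, SSSZ))))))))
  step 17: S(S(S(S(S(S(mul(S(add(Z, Z)), mul(SZ, SSSZ))))))))
  step 18: S(S(S(S(S(S(add(mul(SZ, SSSZ), mul(add(Z, Z), mul(SZ, SSSZ)))))))))
  step 19: S(S(S(S(S(S(add(add(SSSZ, mul(Z, SSSZ)), mul(add(Z, Z), mul(SZ, SSSZ)))))))))
  step 20: S(S(S(S(S(S(add(S(add(SSZ, mul(Z, SSSZ))), mul(add(Z, Z), mul(SZ, SSSZ)))))))))
  step 21: S(S(S(S(S(S(S(add(add(SSZ, mul(Z, SSSZ)), mul(add(Z, Z), mul(SZ, SSSZ))))))))))
  step 22: S(S(S(S(S(S(S(add(S(add(SZ, mul(Z, SSSZ))), mul(add(Z, Z), mul(SZ, SSSZ))))))))))
  step 23: S(S(S(S(S(S(S(S(add(add(SZ, mul(Z, SSSZ)), mul(add(Z, Z), mul(SZ, SSSZ)))))))))))
  step 24: S(S(S(S(S(S(S(S(add(S(add(Z, mul(Z, SSSZ))), mul(add(Z, Z), mul(SZ, SSSZ)))))))))))

Answer: NO — after 24 steps the term is S(S(S(S(S(S(S(S(add(S(add(Z, mul(Z, SSSZ))), mul(add(Z, Z), mul(SZ, SSSZ))))))))))), not yet normal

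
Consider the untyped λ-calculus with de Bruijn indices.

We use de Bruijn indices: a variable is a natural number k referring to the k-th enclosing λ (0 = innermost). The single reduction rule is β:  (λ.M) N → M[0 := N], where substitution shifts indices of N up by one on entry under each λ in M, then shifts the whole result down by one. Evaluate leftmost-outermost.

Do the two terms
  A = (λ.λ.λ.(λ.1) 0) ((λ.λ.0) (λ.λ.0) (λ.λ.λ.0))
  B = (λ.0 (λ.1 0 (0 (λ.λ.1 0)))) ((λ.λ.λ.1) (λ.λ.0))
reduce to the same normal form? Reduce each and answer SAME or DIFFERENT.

Term A:
  start: (λ.λ.λ.(λ.1) 0) ((λ.λ.0) (λ.λ.0) (λ.λ.λ.0))
  step 1: λ.λ.(λ.1) 0
  step 2: λ.λ.0

Term B:
  start: (λ.0 (λ.1 0 (0 (λ.λ.1 0)))) ((λ.λ.λ.1) (λ.λ.0))
  step 1: (λ.λ.λ.1) (λ.λ.0) (λ.(λ.λ.λ.1) (λ.λ.0) 0 (0 (λ.λ.1 0)))
  step 2: (λ.λ.1) (λ.(λ.λ.λ.1) (λ.λ.0) 0 (0 (λ.λ.1 0)))
  step 3: λ.λ.(λ.λ.λ.1) (λ.λ.0) 0 (0 (λ.λ.1 0))
  step 4: λ.λ.(λ.λ.1) 0 (0 (λ.λ.1 0))
  step 5: λ.λ.(λ.1) (0 (λ.λ.1 0))
  step 6: λ.λ.0

Answer: SAME — A ⇓ λ.λ.0, B ⇓ λ.λ.0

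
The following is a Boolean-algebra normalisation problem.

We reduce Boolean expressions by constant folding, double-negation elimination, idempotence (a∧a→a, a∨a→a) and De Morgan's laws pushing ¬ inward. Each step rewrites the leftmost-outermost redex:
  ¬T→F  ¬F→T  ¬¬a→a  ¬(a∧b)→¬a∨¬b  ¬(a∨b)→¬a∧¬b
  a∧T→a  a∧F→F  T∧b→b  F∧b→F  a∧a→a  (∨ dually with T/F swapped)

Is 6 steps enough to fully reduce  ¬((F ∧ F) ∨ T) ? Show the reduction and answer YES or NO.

  start: ¬((F ∧ F) ∨ T)
  step 1: ¬(F ∧ F) ∧ ¬T
  step 2: (¬F ∨ ¬F) ∧ ¬T
  step 3: ¬F ∧ ¬T
  step 4: T ∧ ¬T
  step 5: ¬T
  step 6: F

Answer: YES — reaches normal form F in 6 ≤ 6 steps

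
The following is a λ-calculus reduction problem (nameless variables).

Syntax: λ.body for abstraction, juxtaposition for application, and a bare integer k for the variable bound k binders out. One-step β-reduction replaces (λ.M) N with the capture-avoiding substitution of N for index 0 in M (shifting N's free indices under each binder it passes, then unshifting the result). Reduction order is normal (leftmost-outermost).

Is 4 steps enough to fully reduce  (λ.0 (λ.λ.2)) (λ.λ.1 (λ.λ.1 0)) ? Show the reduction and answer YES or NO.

  start: (λ.0 (λ.λ.2)) (λ.λ.1 (λ.λ.1 0))
  step 1: (λ.λ.1 (λ.λ.1 0)) (λ.λ.λ.λ.1 (λ.λ.1 0))
  step 2: λ.(λ.λ.λ.λ.1 (λ.λ.1 0)) (λ.λ.1 0)
  step 3: λ.λ.λ.λ.1 (λ.λ.1 0)

Answer: YES — reaches normal form λ.λ.λ.λ.1 (λ.λ.1 0) in 3 ≤ 4 steps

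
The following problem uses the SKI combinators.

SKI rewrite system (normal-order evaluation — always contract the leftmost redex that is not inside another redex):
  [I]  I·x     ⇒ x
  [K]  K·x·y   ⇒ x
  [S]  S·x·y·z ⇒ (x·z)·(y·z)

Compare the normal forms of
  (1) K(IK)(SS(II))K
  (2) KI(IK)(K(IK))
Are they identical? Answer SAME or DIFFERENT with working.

Answer: SAME — A ⇓ KK, B ⇓ KK

Derivation:
Term A:
  start: K(IK)(SS(II))K
  [1] IKK
  [2] KK

Term B:
  start: KI(IK)(K(IK))
  [1] I(K(IK))
  [2] K(IK)
  [3] KK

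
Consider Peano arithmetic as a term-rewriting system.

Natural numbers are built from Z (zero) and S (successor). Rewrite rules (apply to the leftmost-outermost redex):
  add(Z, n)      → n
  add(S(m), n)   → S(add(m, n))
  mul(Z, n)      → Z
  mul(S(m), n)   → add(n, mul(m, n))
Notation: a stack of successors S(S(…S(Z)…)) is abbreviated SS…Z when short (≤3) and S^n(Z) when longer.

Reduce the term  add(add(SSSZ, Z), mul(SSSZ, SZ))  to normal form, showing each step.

  start: add(add(SSSZ, Z), mul(SSSZ, SZ))
  step 1: add(S(add(SSZ, Z)), mul(SSSZ, SZ))
  step 2: S(add(add(SSZ, Z), mul(SSSZ, SZ)))
  step 3: S(add(S(add(SZ, Z)), mul(SSSZ, SZ)))
  step 4: S(S(add(add(SZ, Z), mul(SSSZ, SZ))))
  step 5: S(S(add(S(add(Z, Z)), mul(SSSZ, SZ))))
  step 6: S(S(S(add(add(Z, Z), mul(SSSZ, SZ)))))
  step 7: S(S(S(add(Z, mul(SSSZ, SZ)))))
  step 8: S(S(S(mul(SSSZ, SZ))))
  step 9: S(S(S(add(SZ, mul(SSZ, SZ)))))
  step 10: S(S(S(S(add(Z, mul(SSZ, SZ))))))
  step 11: S(S(S(S(mul(SSZ, SZ)))))
  step 12: S(S(S(S(add(SZ, mul(SZ, SZ))))))
  step 13: S(S(S(S(S(add(Z, mul(SZ, SZ)))))))
  step 14: S(S(S(S(S(mul(SZ, SZ))))))
  step 15: S(S(S(S(S(add(SZ, mul(Z, SZ)))))))
  step 16: S(S(S(S(S(S(add(Z, mul(Z, SZ))))))))
  step 17: S(S(S(S(S(S(mul(Z, SZ)))))))
  step 18: S^6(Z)

Answer: normal form = S^6(Z)  (in 18 steps)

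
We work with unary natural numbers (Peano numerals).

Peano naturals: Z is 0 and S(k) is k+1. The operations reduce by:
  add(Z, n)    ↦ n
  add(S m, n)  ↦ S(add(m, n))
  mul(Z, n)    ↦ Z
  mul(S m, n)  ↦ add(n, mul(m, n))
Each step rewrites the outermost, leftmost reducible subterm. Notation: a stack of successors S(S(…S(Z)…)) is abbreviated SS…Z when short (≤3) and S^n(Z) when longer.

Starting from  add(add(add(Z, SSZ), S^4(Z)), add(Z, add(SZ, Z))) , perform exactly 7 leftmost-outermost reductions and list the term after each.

  start: add(add(add(Z, SSZ), S^4(Z)), add(Z, add(SZ, Z)))
  →1  add(add(SSZ, S^4(Z)), add(Z, add(SZ, Z)))
  →2  add(S(add(SZ, S^4(Z))), add(Z, add(SZ, Z)))
  →3  S(add(add(SZ, S^4(Z)), add(Z, add(SZ, Z))))
  →4  S(add(S(add(Z, S^4(Z))), add(Z, add(SZ, Z))))
  →5  S(S(add(add(Z, S^4(Z)), add(Z, add(SZ, Z)))))
  →6  S(S(add(S^4(Z), add(Z, add(SZ, Z)))))
  →7  S(S(S(add(SSSZ, add(Z, add(SZ, Z))))))

Answer: after 7 steps: S(S(S(add(SSSZ, add(Z, add(SZ, Z))))))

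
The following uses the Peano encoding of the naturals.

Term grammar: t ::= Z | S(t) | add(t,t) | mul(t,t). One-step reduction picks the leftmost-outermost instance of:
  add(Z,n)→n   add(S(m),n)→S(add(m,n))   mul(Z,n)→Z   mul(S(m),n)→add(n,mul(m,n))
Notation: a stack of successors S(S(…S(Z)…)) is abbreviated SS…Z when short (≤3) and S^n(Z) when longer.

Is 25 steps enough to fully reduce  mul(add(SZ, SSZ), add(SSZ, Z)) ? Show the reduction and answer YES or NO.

  start: mul(add(SZ, SSZ), add(SSZ, Z))
  [1] mul(S(add(Z, SSZ)), add(SSZ, Z))
  [2] add(add(SSZ, Z), mul(add(Z, SSZ), add(SSZ, Z)))
  [3] add(S(add(SZ, Z)), mul(add(Z, SSZ), add(SSZ, Z)))
  [4] S(add(add(SZ, Z), mul(add(Z, SSZ), add(SSZ, Z))))
  [5] S(add(S(add(Z, Z)), mul(add(Z, SSZ), add(SSZ, Z))))
  [6] S(S(add(add(Z, Z), mul(add(Z, SSZ), add(SSZ, Z)))))
  [7] S(S(add(Z, mul(add(Z, SSZ), add(SSZ, Z)))))
  [8] S(S(mul(add(Z, SSZ), add(SSZ, Z))))
  [9] S(S(mul(SSZ, add(SSZ, Z))))
  [10] S(S(add(add(SSZ, Z), mul(SZ, add(SSZ, Z)))))
  [11] S(S(add(S(add(SZ, Z)), mul(SZ, add(SSZ, Z)))))
  [12] S(S(S(add(add(SZ, Z), mul(SZ, add(SSZ, Z))))))
  [13] S(S(S(add(S(add(Z, Z)), mul(SZ, add(SSZ, Z))))))
  [14] S(S(S(S(add(add(Z, Z), mul(SZ, add(SSZ, Z)))))))
  [15] S(S(S(S(add(Z, mul(SZ, add(SSZ, Z)))))))
  [16] S(S(S(S(mul(SZ, add(SSZ, Z))))))
  [17] S(S(S(S(add(add(SSZ, Z), mul(Z, add(SSZ, Z)))))))
  [18] S(S(S(S(add(S(add(SZ, Z)), mul(Z, add(SSZ, Z)))))))
  [19] S(S(S(S(S(add(add(SZ, Z), mul(Z, add(SSZ, Z))))))))
  [20] S(S(S(S(S(add(S(add(Z, Z)), mul(Z, add(SSZ, Z))))))))
  [21] S(S(S(S(S(S(add(add(Z, Z), mul(Z, add(SSZ, Z)))))))))
  [22] S(S(S(S(S(S(add(Z, mul(Z, add(SSZ, Z)))))))))
  [23] S(S(S(S(S(S(mul(Z, add(SSZ, Z))))))))
  [24] S^6(Z)

Answer: YES — reaches normal form S^6(Z) in 24 ≤ 25 steps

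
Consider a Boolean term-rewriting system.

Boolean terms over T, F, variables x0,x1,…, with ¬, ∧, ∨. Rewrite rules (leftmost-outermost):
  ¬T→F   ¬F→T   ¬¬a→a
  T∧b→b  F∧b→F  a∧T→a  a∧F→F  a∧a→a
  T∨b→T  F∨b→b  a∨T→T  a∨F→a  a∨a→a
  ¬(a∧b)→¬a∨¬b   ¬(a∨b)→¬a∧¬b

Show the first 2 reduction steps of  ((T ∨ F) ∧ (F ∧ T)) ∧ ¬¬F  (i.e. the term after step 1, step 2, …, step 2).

  start: ((T ∨ F) ∧ (F ∧ T)) ∧ ¬¬F
  step 1: (T ∧ (F ∧ T)) ∧ ¬¬F
  step 2: (F ∧ T) ∧ ¬¬F

Answer: after 2 steps: (F ∧ T) ∧ ¬¬F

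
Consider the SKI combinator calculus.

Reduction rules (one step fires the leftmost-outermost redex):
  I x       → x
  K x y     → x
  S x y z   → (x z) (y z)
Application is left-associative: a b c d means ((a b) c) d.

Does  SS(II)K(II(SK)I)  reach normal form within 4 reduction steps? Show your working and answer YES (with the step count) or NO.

  start: SS(II)K(II(SK)I)
  →1  SK(IIK)(II(SK)I)
  →2  K(II(SK)I)(IIK(II(SK)I))
  →3  II(SK)I
  →4  I(SK)I

Answer: NO — after 4 steps the term is I(SK)I, not yet normal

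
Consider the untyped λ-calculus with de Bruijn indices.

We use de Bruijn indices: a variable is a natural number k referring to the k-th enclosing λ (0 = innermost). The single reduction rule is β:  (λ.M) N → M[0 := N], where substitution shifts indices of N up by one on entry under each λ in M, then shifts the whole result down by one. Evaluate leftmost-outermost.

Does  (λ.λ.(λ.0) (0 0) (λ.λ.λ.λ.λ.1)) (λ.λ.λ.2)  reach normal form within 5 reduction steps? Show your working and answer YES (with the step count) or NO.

  start: (λ.λ.(λ.0) (0 0) (λ.λ.λ.λ.λ.1)) (λ.λ.λ.2)
  [1] λ.(λ.0) (0 0) (λ.λ.λ.λ.λ.1)
  [2] λ.0 0 (λ.λ.λ.λ.λ.1)

Answer: YES — reaches normal form λ.0 0 (λ.λ.λ.λ.λ.1) in 2 ≤ 5 steps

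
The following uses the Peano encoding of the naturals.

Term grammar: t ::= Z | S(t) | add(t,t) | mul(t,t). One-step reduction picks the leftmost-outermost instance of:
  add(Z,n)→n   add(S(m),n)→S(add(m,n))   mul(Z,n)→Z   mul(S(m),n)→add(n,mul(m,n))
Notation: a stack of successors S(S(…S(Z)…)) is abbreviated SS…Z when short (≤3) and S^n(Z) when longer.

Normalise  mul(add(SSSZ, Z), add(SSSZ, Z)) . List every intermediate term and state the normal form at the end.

Answer: normal form = S^9(Z)  (in 32 steps)

Reduction:
  start: mul(add(SSSZ, Z), add(SSSZ, Z))
  [1] mul(S(add(SSZ, Z)), add(SSSZ, Z))
  [2] add(add(SSSZ, Z), mul(add(SSZ, Z), add(SSSZ, Z)))
  [3] add(S(add(SSZ, Z)), mul(add(SSZ, Z), add(SSSZ, Z)))
  [4] S(add(add(SSZ, Z), mul(add(SSZ, Z), add(SSSZ, Z))))
  [5] S(add(S(add(SZ, Z)), mul(add(SSZ, Z), add(SSSZ, Z))))
  [6] S(S(add(add(SZ, Z), mul(add(SSZ, Z), add(SSSZ, Z)))))
  [7] S(S(add(S(add(Z, Z)), mul(add(SSZ, Z), add(SSSZ, Z)))))
  [8] S(S(S(add(add(Z, Z), mul(add(SSZ, Z), add(SSSZ, Z))))))
  [9] S(S(S(add(Z, mul(add(SSZ, Z), add(SSSZ, Z))))))
  [10] S(S(S(mul(add(SSZ, Z), add(SSSZ, Z)))))
  [11] S(S(S(mul(S(add(SZ, Z)), add(SSSZ, Z)))))
  [12] S(S(S(add(add(SSSZ, Z), mul(add(SZ, Z), add(SSSZ, Z))))))
  [13] S(S(S(add(S(add(SSZ, Z)), mul(add(SZ, Z), add(SSSZ, Z))))))
  [14] S(S(S(S(add(add(SSZ, Z), mul(add(SZ, Z), add(SSSZ, Z)))))))
  [15] S(S(S(S(add(S(add(SZ, Z)), mul(add(SZ, Z), add(SSSZ, Z)))))))
  [16] S(S(S(S(S(add(add(SZ, Z), mul(add(SZ, Z), add(SSSZ, Z))))))))
  [17] S(S(S(S(S(add(S(add(Z, Z)), mul(add(SZ, Z), add(SSSZ, Z))))))))
  [18] S(S(S(S(S(S(add(add(Z, Z), mul(add(SZ, Z), add(SSSZ, Z)))))))))
  [19] S(S(S(S(S(S(add(Z, mul(add(SZ, Z), add(SSSZ, Z)))))))))
  [20] S(S(S(S(S(S(mul(add(SZ, Z), add(SSSZ, Z))))))))
  [21] S(S(S(S(S(S(mul(S(add(Z, Z)), add(SSSZ, Z))))))))
  [22] S(S(S(S(S(S(add(add(SSSZ, Z), mul(add(Z, Z), add(SSSZ, Z)))))))))
  [23] S(S(S(S(S(S(add(S(add(SSZ, Z)), mul(add(Z, Z), add(SSSZ, Z)))))))))
  [24] S(S(S(S(S(S(S(add(add(SSZ, Z), mul(add(Z, Z), add(SSSZ, Z))))))))))
  [25] S(S(S(S(S(S(S(add(S(add(SZ, Z)), mul(add(Z, Z), add(SSSZ, Z))))))))))
  [26] S(S(S(S(S(S(S(S(add(add(SZ, Z), mul(add(Z, Z), add(SSSZ, Z)))))))))))
  [27] S(S(S(S(S(S(S(S(add(S(add(Z, Z)), mul(add(Z, Z), add(SSSZ, Z)))))))))))
  [28] S(S(S(S(S(S(S(S(S(add(add(Z, Z), mul(add(Z, Z), add(SSSZ, Z))))))))))))
  [29] S(S(S(S(S(S(S(S(S(add(Z, mul(add(Z, Z), add(SSSZ, Z))))))))))))
  [30] S(S(S(S(S(S(S(S(S(mul(add(Z, Z), add(SSSZ, Z)))))))))))
  [31] S(S(S(S(S(S(S(S(S(mul(Z, add(SSSZ, Z)))))))))))
  [32] S^9(Z)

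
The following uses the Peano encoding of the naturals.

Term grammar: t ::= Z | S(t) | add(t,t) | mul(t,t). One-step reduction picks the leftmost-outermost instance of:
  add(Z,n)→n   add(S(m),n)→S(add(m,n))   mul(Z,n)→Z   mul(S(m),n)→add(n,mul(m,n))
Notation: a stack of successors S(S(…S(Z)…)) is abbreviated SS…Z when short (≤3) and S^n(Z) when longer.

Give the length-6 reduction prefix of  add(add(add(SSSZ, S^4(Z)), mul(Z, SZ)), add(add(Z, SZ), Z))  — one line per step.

  start: add(add(add(SSSZ, S^4(Z)), mul(Z, SZ)), add(add(Z, SZ), Z))
  step 1: add(add(S(add(SSZ, S^4(Z))), mul(Z, SZ)), add(add(Z, SZ), Z))
  step 2: add(S(add(add(SSZ, S^4(Z)), mul(Z, SZ))), add(add(Z, SZ), Z))
  step 3: S(add(add(add(SSZ, S^4(Z)), mul(Z, SZ)), add(add(Z, SZ), Z)))
  step 4: S(add(add(S(add(SZ, S^4(Z))), mul(Z, SZ)), add(add(Z, SZ), Z)))
  step 5: S(add(S(add(add(SZ, S^4(Z)), mul(Z, SZ))), add(add(Z, SZ), Z)))
  step 6: S(S(add(add(add(SZ, S^4(Z)), mul(Z, SZ)), add(add(Z, SZ), Z))))

Answer: after 6 steps: S(S(add(add(add(SZ, S^4(Z)), mul(Z, SZ)), add(add(Z, SZ), Z))))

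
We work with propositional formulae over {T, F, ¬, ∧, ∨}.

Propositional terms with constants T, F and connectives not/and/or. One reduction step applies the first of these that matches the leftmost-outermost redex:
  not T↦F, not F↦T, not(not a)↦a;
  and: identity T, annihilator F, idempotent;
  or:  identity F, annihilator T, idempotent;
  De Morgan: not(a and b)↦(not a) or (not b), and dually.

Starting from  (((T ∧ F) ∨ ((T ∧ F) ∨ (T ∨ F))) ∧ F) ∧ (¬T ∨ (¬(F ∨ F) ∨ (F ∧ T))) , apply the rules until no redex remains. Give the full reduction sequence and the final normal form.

Answer: normal form = F  (in 2 steps)

Reduction:
  start: (((T ∧ F) ∨ ((T ∧ F) ∨ (T ∨ F))) ∧ F) ∧ (¬T ∨ (¬(F ∨ F) ∨ (F ∧ T)))
  →1  F ∧ (¬T ∨ (¬(F ∨ F) ∨ (F ∧ T)))
  →2  F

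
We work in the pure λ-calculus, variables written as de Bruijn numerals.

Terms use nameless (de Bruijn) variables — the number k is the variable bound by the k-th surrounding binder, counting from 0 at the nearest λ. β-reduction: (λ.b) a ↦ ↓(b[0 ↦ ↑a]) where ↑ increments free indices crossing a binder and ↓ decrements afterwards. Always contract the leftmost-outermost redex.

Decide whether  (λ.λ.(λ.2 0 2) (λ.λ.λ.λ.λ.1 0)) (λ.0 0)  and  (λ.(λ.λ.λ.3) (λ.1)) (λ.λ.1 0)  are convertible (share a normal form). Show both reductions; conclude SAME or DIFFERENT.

Answer: SAME — A ⇓ λ.λ.λ.λ.1 0, B ⇓ λ.λ.λ.λ.1 0

Reduction:
Term A:
  start: (λ.λ.(λ.2 0 2) (λ.λ.λ.λ.λ.1 0)) (λ.0 0)
  →1  λ.(λ.(λ.0 0) 0 (λ.0 0)) (λ.λ.λ.λ.λ.1 0)
  →2  λ.(λ.0 0) (λ.λ.λ.λ.λ.1 0) (λ.0 0)
  →3  λ.(λ.λ.λ.λ.λ.1 0) (λ.λ.λ.λ.λ.1 0) (λ.0 0)
  →4  λ.(λ.λ.λ.λ.1 0) (λ.0 0)
  →5  λ.λ.λ.λ.1 0

Term B:
  start: (λ.(λ.λ.λ.3) (λ.1)) (λ.λ.1 0)
  →1  (λ.λ.λ.λ.λ.1 0) (λ.λ.λ.1 0)
  →2  λ.λ.λ.λ.1 0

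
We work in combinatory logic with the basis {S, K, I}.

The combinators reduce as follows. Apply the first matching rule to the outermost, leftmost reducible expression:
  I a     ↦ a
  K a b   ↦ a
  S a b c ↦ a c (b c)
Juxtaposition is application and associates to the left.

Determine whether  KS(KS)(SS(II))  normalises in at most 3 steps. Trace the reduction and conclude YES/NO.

Answer: YES — reaches normal form S(SSI) in 2 ≤ 3 steps

Reduction:
  start: KS(KS)(SS(II))
  →1  S(SS(II))
  →2  S(SSI)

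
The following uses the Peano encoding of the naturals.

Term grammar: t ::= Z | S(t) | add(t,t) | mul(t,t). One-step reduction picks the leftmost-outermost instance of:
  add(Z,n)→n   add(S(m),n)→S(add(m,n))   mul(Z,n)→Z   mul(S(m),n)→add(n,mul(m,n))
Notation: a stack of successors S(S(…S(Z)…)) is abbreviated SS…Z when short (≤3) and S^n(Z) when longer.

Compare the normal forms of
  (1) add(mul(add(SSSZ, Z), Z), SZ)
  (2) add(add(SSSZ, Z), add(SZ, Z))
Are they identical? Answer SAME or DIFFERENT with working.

Answer: DIFFERENT — A ⇓ SZ, B ⇓ S^4(Z)

Working:
Term A:
  start: add(mul(add(SSSZ, Z), Z), SZ)
  step 1: add(mul(S(add(SSZ, Z)), Z), SZ)
  step 2: add(add(Z, mul(add(SSZ, Z), Z)), SZ)
  step 3: add(mul(add(SSZ, Z), Z), SZ)
  step 4: add(mul(S(add(SZ, Z)), Z), SZ)
  step 5: add(add(Z, mul(add(SZ, Z), Z)), SZ)
  step 6: add(mul(add(SZ, Z), Z), SZ)
  step 7: add(mul(S(add(Z, Z)), Z), SZ)
  step 8: add(add(Z, mul(add(Z, Z), Z)), SZ)
  step 9: add(mul(add(Z, Z), Z), SZ)
  step 10: add(mul(Z, Z), SZ)
  step 11: add(Z, SZ)
  step 12: SZ

Term B:
  start: add(add(SSSZ, Z), add(SZ, Z))
  step 1: add(S(add(SSZ, Z)), add(SZ, Z))
  step 2: S(add(add(SSZ, Z), add(SZ, Z)))
  step 3: S(add(S(add(SZ, Z)), add(SZ, Z)))
  step 4: S(S(add(add(SZ, Z), add(SZ, Z))))
  step 5: S(S(add(S(add(Z, Z)), add(SZ, Z))))
  step 6: S(S(S(add(add(Z, Z), add(SZ, Z)))))
  step 7: S(S(S(add(Z, add(SZ, Z)))))
  step 8: S(S(S(add(SZ, Z))))
  step 9: S(S(S(S(add(Z, Z)))))
  step 10: S^4(Z)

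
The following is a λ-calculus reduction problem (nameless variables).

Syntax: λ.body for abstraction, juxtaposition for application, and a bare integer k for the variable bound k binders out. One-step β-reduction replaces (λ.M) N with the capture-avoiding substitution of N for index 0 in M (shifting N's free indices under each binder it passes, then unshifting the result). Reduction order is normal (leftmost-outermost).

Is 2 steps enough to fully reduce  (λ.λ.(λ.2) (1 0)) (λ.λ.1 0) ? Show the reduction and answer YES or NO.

Answer: YES — reaches normal form λ.λ.λ.1 0 in 2 ≤ 2 steps

Working:
  start: (λ.λ.(λ.2) (1 0)) (λ.λ.1 0)
  →1  λ.(λ.λ.λ.1 0) ((λ.λ.1 0) 0)
  →2  λ.λ.λ.1 0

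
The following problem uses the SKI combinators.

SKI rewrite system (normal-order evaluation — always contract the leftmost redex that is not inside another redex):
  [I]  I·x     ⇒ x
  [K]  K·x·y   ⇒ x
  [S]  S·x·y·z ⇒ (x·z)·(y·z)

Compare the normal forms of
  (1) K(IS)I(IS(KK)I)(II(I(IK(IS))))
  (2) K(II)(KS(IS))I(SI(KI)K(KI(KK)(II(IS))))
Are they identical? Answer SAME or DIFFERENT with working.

Answer: DIFFERENT — A ⇓ S(S(KK)I)(KS), B ⇓ I

Working:
Term A:
  start: K(IS)I(IS(KK)I)(II(I(IK(IS))))
  step 1: IS(IS(KK)I)(II(I(IK(IS))))
  step 2: S(IS(KK)I)(II(I(IK(IS))))
  step 3: S(S(KK)I)(II(I(IK(IS))))
  step 4: S(S(KK)I)(I(I(IK(IS))))
  step 5: S(S(KK)I)(I(IK(IS)))
  step 6: S(S(KK)I)(IK(IS))
  step 7: S(S(KK)I)(K(IS))
  step 8: S(S(KK)I)(KS)

Term B:
  start: K(II)(KS(IS))I(SI(KI)K(KI(KK)(II(IS))))
  step 1: III(SI(KI)K(KI(KK)(II(IS))))
  step 2: II(SI(KI)K(KI(KK)(II(IS))))
  step 3: I(SI(KI)K(KI(KK)(II(IS))))
  step 4: SI(KI)K(KI(KK)(II(IS)))
  step 5: IK(KIK)(KI(KK)(II(IS)))
  step 6: K(KIK)(KI(KK)(II(IS)))
  step 7: KIK
  step 8: I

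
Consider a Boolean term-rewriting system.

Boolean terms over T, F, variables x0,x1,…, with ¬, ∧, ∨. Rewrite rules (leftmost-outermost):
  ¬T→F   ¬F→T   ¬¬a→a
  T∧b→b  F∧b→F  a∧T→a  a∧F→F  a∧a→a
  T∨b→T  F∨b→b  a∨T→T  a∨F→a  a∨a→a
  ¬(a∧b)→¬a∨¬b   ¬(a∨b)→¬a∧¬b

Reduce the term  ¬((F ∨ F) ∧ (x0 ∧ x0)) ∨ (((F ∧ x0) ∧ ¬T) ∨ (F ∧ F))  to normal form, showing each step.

  start: ¬((F ∨ F) ∧ (x0 ∧ x0)) ∨ (((F ∧ x0) ∧ ¬T) ∨ (F ∧ F))
  [1] (¬(F ∨ F) ∨ ¬(x0 ∧ x0)) ∨ (((F ∧ x0) ∧ ¬T) ∨ (F ∧ F))
  [2] ((¬F ∧ ¬F) ∨ ¬(x0 ∧ x0)) ∨ (((F ∧ x0) ∧ ¬T) ∨ (F ∧ F))
  [3] (¬F ∨ ¬(x0 ∧ x0)) ∨ (((F ∧ x0) ∧ ¬T) ∨ (F ∧ F))
  [4] (T ∨ ¬(x0 ∧ x0)) ∨ (((F ∧ x0) ∧ ¬T) ∨ (F ∧ F))
  [5] T ∨ (((F ∧ x0) ∧ ¬T) ∨ (F ∧ F))
  [6] T

Answer: normal form = T  (in 6 steps)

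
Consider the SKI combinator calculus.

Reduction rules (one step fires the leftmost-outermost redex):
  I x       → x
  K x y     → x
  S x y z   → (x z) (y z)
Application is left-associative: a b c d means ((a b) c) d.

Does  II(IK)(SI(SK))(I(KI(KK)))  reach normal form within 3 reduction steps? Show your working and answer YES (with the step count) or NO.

  start: II(IK)(SI(SK))(I(KI(KK)))
  →1  I(IK)(SI(SK))(I(KI(KK)))
  →2  IK(SI(SK))(I(KI(KK)))
  →3  K(SI(SK))(I(KI(KK)))

Answer: NO — after 3 steps the term is K(SI(SK))(I(KI(KK))), not yet normal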